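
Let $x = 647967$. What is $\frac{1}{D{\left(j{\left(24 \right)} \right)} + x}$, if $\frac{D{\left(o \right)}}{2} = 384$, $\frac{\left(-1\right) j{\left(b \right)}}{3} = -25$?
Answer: $\frac{1}{648735} \approx 1.5415 \cdot 10^{-6}$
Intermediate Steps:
$j{\left(b \right)} = 75$ ($j{\left(b \right)} = \left(-3\right) \left(-25\right) = 75$)
$D{\left(o \right)} = 768$ ($D{\left(o \right)} = 2 \cdot 384 = 768$)
$\frac{1}{D{\left(j{\left(24 \right)} \right)} + x} = \frac{1}{768 + 647967} = \frac{1}{648735}$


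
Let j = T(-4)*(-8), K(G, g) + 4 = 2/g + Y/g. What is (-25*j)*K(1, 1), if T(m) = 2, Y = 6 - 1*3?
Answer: 400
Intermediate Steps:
Y = 3 (Y = 6 - 3 = 3)
K(G, g) = -4 + 5/g (K(G, g) = -4 + (2/g + 3/g) = -4 + 5/g)
j = -16 (j = 2*(-8) = -16)
(-25*j)*K(1, 1) = (-25*(-16))*(-4 + 5/1) = 400*(-4 + 5*1) = 400*(-4 + 5) = 400*1 = 400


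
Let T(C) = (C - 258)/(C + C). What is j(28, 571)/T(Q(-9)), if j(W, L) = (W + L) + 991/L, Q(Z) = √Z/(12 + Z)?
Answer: 137208/7601723 - 35399664*I/7601723 ≈ 0.01805 - 4.6568*I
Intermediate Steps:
Q(Z) = √Z/(12 + Z)
T(C) = (-258 + C)/(2*C) (T(C) = (-258 + C)/((2*C)) = (-258 + C)*(1/(2*C)) = (-258 + C)/(2*C))
j(W, L) = L + W + 991/L (j(W, L) = (L + W) + 991/L = L + W + 991/L)
j(28, 571)/T(Q(-9)) = (571 + 28 + 991/571)/(((-258 + √(-9)/(12 - 9))/(2*((√(-9)/(12 - 9)))))) = (571 + 28 + 991*(1/571))/(((-258 + (3*I)/3)/(2*(((3*I)/3))))) = (571 + 28 + 991/571)/(((-258 + (3*I)*(⅓))/(2*(((3*I)*(⅓)))))) = 343020/(571*(((-258 + I)/(2*I)))) = 343020/(571*(((-I)*(-258 + I)/2))) = 343020/(571*((-I*(-258 + I)/2))) = 343020*(2*I*(-258 - I)/66565)/571 = 137208*I*(-258 - I)/7601723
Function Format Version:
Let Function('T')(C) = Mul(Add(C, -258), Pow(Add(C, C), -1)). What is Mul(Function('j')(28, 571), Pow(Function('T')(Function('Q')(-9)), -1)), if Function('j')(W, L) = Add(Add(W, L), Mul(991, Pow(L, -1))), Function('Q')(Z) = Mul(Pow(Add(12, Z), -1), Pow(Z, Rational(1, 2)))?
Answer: Add(Rational(137208, 7601723), Mul(Rational(-35399664, 7601723), I)) ≈ Add(0.018050, Mul(-4.6568, I))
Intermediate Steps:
Function('Q')(Z) = Mul(Pow(Z, Rational(1, 2)), Pow(Add(12, Z), -1))
Function('T')(C) = Mul(Rational(1, 2), Pow(C, -1), Add(-258, C)) (Function('T')(C) = Mul(Add(-258, C), Pow(Mul(2, C), -1)) = Mul(Add(-258, C), Mul(Rational(1, 2), Pow(C, -1))) = Mul(Rational(1, 2), Pow(C, -1), Add(-258, C)))
Function('j')(W, L) = Add(L, W, Mul(991, Pow(L, -1))) (Function('j')(W, L) = Add(Add(L, W), Mul(991, Pow(L, -1))) = Add(L, W, Mul(991, Pow(L, -1))))
Mul(Function('j')(28, 571), Pow(Function('T')(Function('Q')(-9)), -1)) = Mul(Add(571, 28, Mul(991, Pow(571, -1))), Pow(Mul(Rational(1, 2), Pow(Mul(Pow(-9, Rational(1, 2)), Pow(Add(12, -9), -1)), -1), Add(-258, Mul(Pow(-9, Rational(1, 2)), Pow(Add(12, -9), -1)))), -1)) = Mul(Add(571, 28, Mul(991, Rational(1, 571))), Pow(Mul(Rational(1, 2), Pow(Mul(Mul(3, I), Pow(3, -1)), -1), Add(-258, Mul(Mul(3, I), Pow(3, -1)))), -1)) = Mul(Add(571, 28, Rational(991, 571)), Pow(Mul(Rational(1, 2), Pow(Mul(Mul(3, I), Rational(1, 3)), -1), Add(-258, Mul(Mul(3, I), Rational(1, 3)))), -1)) = Mul(Rational(343020, 571), Pow(Mul(Rational(1, 2), Pow(I, -1), Add(-258, I)), -1)) = Mul(Rational(343020, 571), Pow(Mul(Rational(1, 2), Mul(-1, I), Add(-258, I)), -1)) = Mul(Rational(343020, 571), Pow(Mul(Rational(-1, 2), I, Add(-258, I)), -1)) = Mul(Rational(343020, 571), Mul(Rational(2, 66565), I, Add(-258, Mul(-1, I)))) = Mul(Rational(137208, 7601723), I, Add(-258, Mul(-1, I)))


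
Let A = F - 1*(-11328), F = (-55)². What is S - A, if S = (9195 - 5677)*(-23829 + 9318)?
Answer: -51064051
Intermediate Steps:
F = 3025
S = -51049698 (S = 3518*(-14511) = -51049698)
A = 14353 (A = 3025 - 1*(-11328) = 3025 + 11328 = 14353)
S - A = -51049698 - 1*14353 = -51049698 - 14353 = -51064051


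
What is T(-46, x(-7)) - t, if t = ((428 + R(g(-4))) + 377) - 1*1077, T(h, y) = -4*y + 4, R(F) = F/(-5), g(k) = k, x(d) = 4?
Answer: 1296/5 ≈ 259.20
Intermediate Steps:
R(F) = -F/5 (R(F) = F*(-1/5) = -F/5)
T(h, y) = 4 - 4*y
t = -1356/5 (t = ((428 - 1/5*(-4)) + 377) - 1*1077 = ((428 + 4/5) + 377) - 1077 = (2144/5 + 377) - 1077 = 4029/5 - 1077 = -1356/5 ≈ -271.20)
T(-46, x(-7)) - t = (4 - 4*4) - 1*(-1356/5) = (4 - 16) + 1356/5 = -12 + 1356/5 = 1296/5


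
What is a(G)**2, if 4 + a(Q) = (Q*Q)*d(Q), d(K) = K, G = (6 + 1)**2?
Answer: 13840346025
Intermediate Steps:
G = 49 (G = 7**2 = 49)
a(Q) = -4 + Q**3 (a(Q) = -4 + (Q*Q)*Q = -4 + Q**2*Q = -4 + Q**3)
a(G)**2 = (-4 + 49**3)**2 = (-4 + 117649)**2 = 117645**2 = 13840346025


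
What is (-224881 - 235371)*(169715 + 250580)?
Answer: -193441614340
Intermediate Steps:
(-224881 - 235371)*(169715 + 250580) = -460252*420295 = -193441614340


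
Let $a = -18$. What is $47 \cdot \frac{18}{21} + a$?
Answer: $\frac{156}{7} \approx 22.286$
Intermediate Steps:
$47 \cdot \frac{18}{21} + a = 47 \cdot \frac{18}{21} - 18 = 47 \cdot 18 \cdot \frac{1}{21} - 18 = 47 \cdot \frac{6}{7} - 18 = \frac{282}{7} - 18 = \frac{156}{7}$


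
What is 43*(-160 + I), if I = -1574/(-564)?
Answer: -1906319/282 ≈ -6760.0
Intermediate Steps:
I = 787/282 (I = -1574*(-1/564) = 787/282 ≈ 2.7908)
43*(-160 + I) = 43*(-160 + 787/282) = 43*(-44333/282) = -1906319/282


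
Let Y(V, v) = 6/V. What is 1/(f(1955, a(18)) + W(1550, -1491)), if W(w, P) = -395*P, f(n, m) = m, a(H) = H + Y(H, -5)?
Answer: 3/1766890 ≈ 1.6979e-6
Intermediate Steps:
a(H) = H + 6/H
1/(f(1955, a(18)) + W(1550, -1491)) = 1/((18 + 6/18) - 395*(-1491)) = 1/((18 + 6*(1/18)) + 588945) = 1/((18 + ⅓) + 588945) = 1/(55/3 + 588945) = 1/(1766890/3) = 3/1766890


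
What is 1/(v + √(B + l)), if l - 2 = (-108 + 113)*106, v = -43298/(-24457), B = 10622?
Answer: -529469593/3334916464471 + 7775883037*√66/6669832928942 ≈ 0.0093125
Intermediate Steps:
v = 43298/24457 (v = -43298*(-1/24457) = 43298/24457 ≈ 1.7704)
l = 532 (l = 2 + (-108 + 113)*106 = 2 + 5*106 = 2 + 530 = 532)
1/(v + √(B + l)) = 1/(43298/24457 + √(10622 + 532)) = 1/(43298/24457 + √11154) = 1/(43298/24457 + 13*√66)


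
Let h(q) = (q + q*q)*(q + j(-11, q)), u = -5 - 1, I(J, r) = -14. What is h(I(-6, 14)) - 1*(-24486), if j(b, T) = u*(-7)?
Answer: 29582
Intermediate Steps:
u = -6
j(b, T) = 42 (j(b, T) = -6*(-7) = 42)
h(q) = (42 + q)*(q + q²) (h(q) = (q + q*q)*(q + 42) = (q + q²)*(42 + q) = (42 + q)*(q + q²))
h(I(-6, 14)) - 1*(-24486) = -14*(42 + (-14)² + 43*(-14)) - 1*(-24486) = -14*(42 + 196 - 602) + 24486 = -14*(-364) + 24486 = 5096 + 24486 = 29582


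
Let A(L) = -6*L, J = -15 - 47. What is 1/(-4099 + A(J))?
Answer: -1/3727 ≈ -0.00026831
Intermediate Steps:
J = -62
1/(-4099 + A(J)) = 1/(-4099 - 6*(-62)) = 1/(-4099 + 372) = 1/(-3727) = -1/3727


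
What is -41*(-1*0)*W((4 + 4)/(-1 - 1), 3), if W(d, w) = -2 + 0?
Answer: 0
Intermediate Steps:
W(d, w) = -2
-41*(-1*0)*W((4 + 4)/(-1 - 1), 3) = -41*(-1*0)*(-2) = -0*(-2) = -41*0 = 0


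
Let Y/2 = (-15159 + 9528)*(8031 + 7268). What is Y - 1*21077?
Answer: -172318415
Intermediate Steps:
Y = -172297338 (Y = 2*((-15159 + 9528)*(8031 + 7268)) = 2*(-5631*15299) = 2*(-86148669) = -172297338)
Y - 1*21077 = -172297338 - 1*21077 = -172297338 - 21077 = -172318415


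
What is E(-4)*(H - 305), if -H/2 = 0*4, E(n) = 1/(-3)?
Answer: 305/3 ≈ 101.67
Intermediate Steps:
E(n) = -1/3
H = 0 (H = -0*4 = -2*0 = 0)
E(-4)*(H - 305) = -(0 - 305)/3 = -1/3*(-305) = 305/3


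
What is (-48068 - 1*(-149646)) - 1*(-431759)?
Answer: 533337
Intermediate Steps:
(-48068 - 1*(-149646)) - 1*(-431759) = (-48068 + 149646) + 431759 = 101578 + 431759 = 533337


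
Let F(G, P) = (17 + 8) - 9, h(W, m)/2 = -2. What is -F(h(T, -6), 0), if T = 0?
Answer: -16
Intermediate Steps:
h(W, m) = -4 (h(W, m) = 2*(-2) = -4)
F(G, P) = 16 (F(G, P) = 25 - 9 = 16)
-F(h(T, -6), 0) = -1*16 = -16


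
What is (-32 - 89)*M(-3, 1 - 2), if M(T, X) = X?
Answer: 121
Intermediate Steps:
(-32 - 89)*M(-3, 1 - 2) = (-32 - 89)*(1 - 2) = -121*(-1) = 121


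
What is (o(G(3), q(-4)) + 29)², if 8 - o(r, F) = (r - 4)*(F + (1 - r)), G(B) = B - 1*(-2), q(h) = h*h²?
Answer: 11025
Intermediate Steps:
q(h) = h³
G(B) = 2 + B (G(B) = B + 2 = 2 + B)
o(r, F) = 8 - (-4 + r)*(1 + F - r) (o(r, F) = 8 - (r - 4)*(F + (1 - r)) = 8 - (-4 + r)*(1 + F - r))
(o(G(3), q(-4)) + 29)² = ((12 + (2 + 3)² - 5*(2 + 3) + 4*(-4)³ - 1*(-4)³*(2 + 3)) + 29)² = ((12 + 5² - 5*5 + 4*(-64) - 1*(-64)*5) + 29)² = ((12 + 25 - 25 - 256 + 320) + 29)² = (76 + 29)² = 105² = 11025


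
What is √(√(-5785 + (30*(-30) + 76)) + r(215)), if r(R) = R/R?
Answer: √(1 + I*√6609) ≈ 6.4149 + 6.3365*I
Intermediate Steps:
r(R) = 1
√(√(-5785 + (30*(-30) + 76)) + r(215)) = √(√(-5785 + (30*(-30) + 76)) + 1) = √(√(-5785 + (-900 + 76)) + 1) = √(√(-5785 - 824) + 1) = √(√(-6609) + 1) = √(I*√6609 + 1) = √(1 + I*√6609)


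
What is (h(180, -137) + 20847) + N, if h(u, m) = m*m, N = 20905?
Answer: 60521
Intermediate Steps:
h(u, m) = m²
(h(180, -137) + 20847) + N = ((-137)² + 20847) + 20905 = (18769 + 20847) + 20905 = 39616 + 20905 = 60521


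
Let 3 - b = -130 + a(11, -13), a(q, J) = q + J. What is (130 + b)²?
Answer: 70225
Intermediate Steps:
a(q, J) = J + q
b = 135 (b = 3 - (-130 + (-13 + 11)) = 3 - (-130 - 2) = 3 - 1*(-132) = 3 + 132 = 135)
(130 + b)² = (130 + 135)² = 265² = 70225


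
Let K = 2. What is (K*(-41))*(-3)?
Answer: 246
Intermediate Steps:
(K*(-41))*(-3) = (2*(-41))*(-3) = -82*(-3) = 246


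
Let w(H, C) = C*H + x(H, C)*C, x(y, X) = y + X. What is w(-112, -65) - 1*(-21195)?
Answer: 39980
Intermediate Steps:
x(y, X) = X + y
w(H, C) = C*H + C*(C + H) (w(H, C) = C*H + (C + H)*C = C*H + C*(C + H))
w(-112, -65) - 1*(-21195) = -65*(-65 + 2*(-112)) - 1*(-21195) = -65*(-65 - 224) + 21195 = -65*(-289) + 21195 = 18785 + 21195 = 39980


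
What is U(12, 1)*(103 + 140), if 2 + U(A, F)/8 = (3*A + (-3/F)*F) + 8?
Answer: 75816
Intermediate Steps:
U(A, F) = 24 + 24*A (U(A, F) = -16 + 8*((3*A + (-3/F)*F) + 8) = -16 + 8*((3*A - 3) + 8) = -16 + 8*((-3 + 3*A) + 8) = -16 + 8*(5 + 3*A) = -16 + (40 + 24*A) = 24 + 24*A)
U(12, 1)*(103 + 140) = (24 + 24*12)*(103 + 140) = (24 + 288)*243 = 312*243 = 75816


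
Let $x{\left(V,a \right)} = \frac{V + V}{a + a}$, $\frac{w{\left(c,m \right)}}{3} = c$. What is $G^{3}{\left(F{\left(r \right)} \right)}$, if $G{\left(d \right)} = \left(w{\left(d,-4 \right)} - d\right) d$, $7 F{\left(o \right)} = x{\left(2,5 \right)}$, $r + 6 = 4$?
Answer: $\frac{512}{1838265625} \approx 2.7852 \cdot 10^{-7}$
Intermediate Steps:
$r = -2$ ($r = -6 + 4 = -2$)
$w{\left(c,m \right)} = 3 c$
$x{\left(V,a \right)} = \frac{V}{a}$ ($x{\left(V,a \right)} = \frac{2 V}{2 a} = 2 V \frac{1}{2 a} = \frac{V}{a}$)
$F{\left(o \right)} = \frac{2}{35}$ ($F{\left(o \right)} = \frac{2 \cdot \frac{1}{5}}{7} = \frac{1}{7} \cdot \frac{2}{5} = \frac{2}{35}$)
$G{\left(d \right)} = 2 d^{2}$ ($G{\left(d \right)} = \left(3 d - d\right) d = 2 d d = 2 d^{2}$)
$G^{3}{\left(F{\left(r \right)} \right)} = \left(2 \left(\frac{2}{35}\right)^{2}\right)^{3} = \left(2 \cdot \frac{4}{1225}\right)^{3} = \left(\frac{8}{1225}\right)^{3} = \frac{512}{1838265625}$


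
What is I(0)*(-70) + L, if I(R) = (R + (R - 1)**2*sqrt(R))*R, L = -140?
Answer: -140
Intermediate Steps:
I(R) = R*(R + sqrt(R)*(-1 + R)**2) (I(R) = (R + (-1 + R)**2*sqrt(R))*R = (R + sqrt(R)*(-1 + R)**2)*R = R*(R + sqrt(R)*(-1 + R)**2))
I(0)*(-70) + L = (0**2 + 0**(3/2)*(-1 + 0)**2)*(-70) - 140 = (0 + 0*(-1)**2)*(-70) - 140 = (0 + 0*1)*(-70) - 140 = (0 + 0)*(-70) - 140 = 0*(-70) - 140 = 0 - 140 = -140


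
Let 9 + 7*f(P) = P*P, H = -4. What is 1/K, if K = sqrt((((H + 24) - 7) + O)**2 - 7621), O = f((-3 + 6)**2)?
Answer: -7*I*sqrt(9635)/57810 ≈ -0.011886*I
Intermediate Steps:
f(P) = -9/7 + P**2/7 (f(P) = -9/7 + (P*P)/7 = -9/7 + P**2/7)
O = 72/7 (O = -9/7 + ((-3 + 6)**2)**2/7 = -9/7 + (3**2)**2/7 = -9/7 + (1/7)*9**2 = -9/7 + (1/7)*81 = -9/7 + 81/7 = 72/7 ≈ 10.286)
K = 6*I*sqrt(9635)/7 (K = sqrt((((-4 + 24) - 7) + 72/7)**2 - 7621) = sqrt(((20 - 7) + 72/7)**2 - 7621) = sqrt((13 + 72/7)**2 - 7621) = sqrt((163/7)**2 - 7621) = sqrt(26569/49 - 7621) = sqrt(-346860/49) = 6*I*sqrt(9635)/7 ≈ 84.135*I)
1/K = 1/(6*I*sqrt(9635)/7) = -7*I*sqrt(9635)/57810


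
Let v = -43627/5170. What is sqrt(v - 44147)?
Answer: I*sqrt(1180226299890)/5170 ≈ 210.13*I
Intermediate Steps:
v = -43627/5170 (v = -43627*1/5170 = -43627/5170 ≈ -8.4385)
sqrt(v - 44147) = sqrt(-43627/5170 - 44147) = sqrt(-228283617/5170) = I*sqrt(1180226299890)/5170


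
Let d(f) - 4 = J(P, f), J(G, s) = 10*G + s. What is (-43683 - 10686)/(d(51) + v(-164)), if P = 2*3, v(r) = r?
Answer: 7767/7 ≈ 1109.6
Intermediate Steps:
P = 6
J(G, s) = s + 10*G
d(f) = 64 + f (d(f) = 4 + (f + 10*6) = 4 + (f + 60) = 4 + (60 + f) = 64 + f)
(-43683 - 10686)/(d(51) + v(-164)) = (-43683 - 10686)/((64 + 51) - 164) = -54369/(115 - 164) = -54369/(-49) = -54369*(-1/49) = 7767/7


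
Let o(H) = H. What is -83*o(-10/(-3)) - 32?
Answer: -926/3 ≈ -308.67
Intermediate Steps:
-83*o(-10/(-3)) - 32 = -(-830)/(-3) - 32 = -(-830)*(-1)/3 - 32 = -83*10/3 - 32 = -830/3 - 32 = -926/3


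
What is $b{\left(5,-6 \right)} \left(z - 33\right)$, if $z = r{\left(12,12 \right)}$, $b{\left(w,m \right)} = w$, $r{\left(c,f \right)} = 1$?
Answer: $-160$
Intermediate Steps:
$z = 1$
$b{\left(5,-6 \right)} \left(z - 33\right) = 5 \left(1 - 33\right) = 5 \left(-32\right) = -160$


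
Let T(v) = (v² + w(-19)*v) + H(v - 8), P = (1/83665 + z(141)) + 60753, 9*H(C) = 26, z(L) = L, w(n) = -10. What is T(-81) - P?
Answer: -40299840874/752985 ≈ -53520.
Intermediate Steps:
H(C) = 26/9 (H(C) = (⅑)*26 = 26/9)
P = 5094696511/83665 (P = (1/83665 + 141) + 60753 = 11796766/83665 + 60753 = 5094696511/83665 ≈ 60894.)
T(v) = 26/9 + v² - 10*v (T(v) = (v² - 10*v) + 26/9 = 26/9 + v² - 10*v)
T(-81) - P = (26/9 + (-81)² - 10*(-81)) - 1*5094696511/83665 = (26/9 + 6561 + 810) - 5094696511/83665 = 66365/9 - 5094696511/83665 = -40299840874/752985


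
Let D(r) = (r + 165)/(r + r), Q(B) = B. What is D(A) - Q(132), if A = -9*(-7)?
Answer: -2734/21 ≈ -130.19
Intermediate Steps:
A = 63
D(r) = (165 + r)/(2*r) (D(r) = (165 + r)/((2*r)) = (165 + r)*(1/(2*r)) = (165 + r)/(2*r))
D(A) - Q(132) = (1/2)*(165 + 63)/63 - 1*132 = (1/2)*(1/63)*228 - 132 = 38/21 - 132 = -2734/21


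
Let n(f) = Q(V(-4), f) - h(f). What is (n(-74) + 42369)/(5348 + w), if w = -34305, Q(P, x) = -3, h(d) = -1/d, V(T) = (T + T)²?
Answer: -3135083/2142818 ≈ -1.4631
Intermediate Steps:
V(T) = 4*T² (V(T) = (2*T)² = 4*T²)
n(f) = -3 + 1/f (n(f) = -3 - (-1)/f = -3 + 1/f)
(n(-74) + 42369)/(5348 + w) = ((-3 + 1/(-74)) + 42369)/(5348 - 34305) = ((-3 - 1/74) + 42369)/(-28957) = (-223/74 + 42369)*(-1/28957) = (3135083/74)*(-1/28957) = -3135083/2142818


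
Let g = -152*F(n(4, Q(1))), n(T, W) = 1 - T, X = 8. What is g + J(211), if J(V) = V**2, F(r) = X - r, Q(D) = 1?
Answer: 42849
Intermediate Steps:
F(r) = 8 - r
g = -1672 (g = -152*(8 - (1 - 1*4)) = -152*(8 - (1 - 4)) = -152*(8 - 1*(-3)) = -152*(8 + 3) = -152*11 = -1672)
g + J(211) = -1672 + 211**2 = -1672 + 44521 = 42849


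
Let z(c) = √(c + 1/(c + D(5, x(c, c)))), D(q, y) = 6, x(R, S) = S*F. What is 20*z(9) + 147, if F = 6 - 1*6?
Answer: 147 + 8*√510/3 ≈ 207.22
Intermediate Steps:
F = 0 (F = 6 - 6 = 0)
x(R, S) = 0 (x(R, S) = S*0 = 0)
z(c) = √(c + 1/(6 + c)) (z(c) = √(c + 1/(c + 6)) = √(c + 1/(6 + c)))
20*z(9) + 147 = 20*√((1 + 9*(6 + 9))/(6 + 9)) + 147 = 20*√((1 + 9*15)/15) + 147 = 20*√((1 + 135)/15) + 147 = 20*√((1/15)*136) + 147 = 20*√(136/15) + 147 = 20*(2*√510/15) + 147 = 8*√510/3 + 147 = 147 + 8*√510/3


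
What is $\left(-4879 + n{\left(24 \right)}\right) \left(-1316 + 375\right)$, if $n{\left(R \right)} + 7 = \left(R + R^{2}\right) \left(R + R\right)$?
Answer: $-22503074$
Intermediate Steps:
$n{\left(R \right)} = -7 + 2 R \left(R + R^{2}\right)$ ($n{\left(R \right)} = -7 + \left(R + R^{2}\right) \left(R + R\right) = -7 + \left(R + R^{2}\right) 2 R = -7 + 2 R \left(R + R^{2}\right)$)
$\left(-4879 + n{\left(24 \right)}\right) \left(-1316 + 375\right) = \left(-4879 + \left(-7 + 2 \cdot 24^{2} + 2 \cdot 24^{3}\right)\right) \left(-1316 + 375\right) = \left(-4879 + \left(-7 + 2 \cdot 576 + 2 \cdot 13824\right)\right) \left(-941\right) = \left(-4879 + \left(-7 + 1152 + 27648\right)\right) \left(-941\right) = \left(-4879 + 28793\right) \left(-941\right) = 23914 \left(-941\right) = -22503074$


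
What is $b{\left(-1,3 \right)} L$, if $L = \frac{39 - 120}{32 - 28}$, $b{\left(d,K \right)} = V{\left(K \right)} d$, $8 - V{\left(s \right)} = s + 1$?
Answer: $81$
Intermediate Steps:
$V{\left(s \right)} = 7 - s$ ($V{\left(s \right)} = 8 - \left(s + 1\right) = 8 - \left(1 + s\right) = 7 - s$)
$b{\left(d,K \right)} = d \left(7 - K\right)$ ($b{\left(d,K \right)} = \left(7 - K\right) d = d \left(7 - K\right)$)
$L = - \frac{81}{4}$ ($L = - \frac{81}{32 - 28} = - \frac{81}{4} \approx -20.25$)
$b{\left(-1,3 \right)} L = - (7 - 3) \left(- \frac{81}{4}\right) = \left(-1\right) 4 \left(- \frac{81}{4}\right) = \left(-4\right) \left(- \frac{81}{4}\right) = 81$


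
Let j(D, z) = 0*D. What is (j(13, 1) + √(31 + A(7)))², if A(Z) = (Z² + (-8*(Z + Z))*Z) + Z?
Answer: -697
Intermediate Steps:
j(D, z) = 0
A(Z) = Z - 15*Z² (A(Z) = (Z² + (-16*Z)*Z) + Z = (Z² - 16*Z²) + Z = -15*Z² + Z = Z - 15*Z²)
(j(13, 1) + √(31 + A(7)))² = (0 + √(31 + 7*(1 - 15*7)))² = (0 + √(31 + 7*(1 - 105)))² = (0 + √(31 + 7*(-104)))² = (0 + √(31 - 728))² = (0 + √(-697))² = (0 + I*√697)² = (I*√697)² = -697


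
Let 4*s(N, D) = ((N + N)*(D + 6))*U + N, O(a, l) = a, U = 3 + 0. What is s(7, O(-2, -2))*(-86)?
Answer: -7525/2 ≈ -3762.5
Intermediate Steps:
U = 3
s(N, D) = N/4 + 3*N*(6 + D)/2 (s(N, D) = (((N + N)*(D + 6))*3 + N)/4 = (((2*N)*(6 + D))*3 + N)/4 = ((2*N*(6 + D))*3 + N)/4 = (6*N*(6 + D) + N)/4 = (N + 6*N*(6 + D))/4 = N/4 + 3*N*(6 + D)/2)
s(7, O(-2, -2))*(-86) = ((¼)*7*(37 + 6*(-2)))*(-86) = ((¼)*7*(37 - 12))*(-86) = ((¼)*7*25)*(-86) = (175/4)*(-86) = -7525/2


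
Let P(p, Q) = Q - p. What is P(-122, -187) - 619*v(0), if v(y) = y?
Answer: -65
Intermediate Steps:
P(-122, -187) - 619*v(0) = (-187 - 1*(-122)) - 619*0 = (-187 + 122) + 0 = -65 + 0 = -65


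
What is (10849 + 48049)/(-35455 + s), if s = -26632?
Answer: -58898/62087 ≈ -0.94864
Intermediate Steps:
(10849 + 48049)/(-35455 + s) = (10849 + 48049)/(-35455 - 26632) = 58898/(-62087) = 58898*(-1/62087) = -58898/62087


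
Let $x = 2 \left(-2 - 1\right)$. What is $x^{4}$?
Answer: $1296$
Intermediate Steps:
$x = -6$ ($x = 2 \left(-3\right) = -6$)
$x^{4} = \left(-6\right)^{4} = 1296$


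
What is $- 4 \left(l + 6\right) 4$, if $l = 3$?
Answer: $-144$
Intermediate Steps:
$- 4 \left(l + 6\right) 4 = - 4 \left(3 + 6\right) 4 = \left(-4\right) 9 \cdot 4 = \left(-36\right) 4 = -144$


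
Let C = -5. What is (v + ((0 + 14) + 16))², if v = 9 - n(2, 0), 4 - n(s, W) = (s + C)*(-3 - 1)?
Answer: 2209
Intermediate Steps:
n(s, W) = -16 + 4*s (n(s, W) = 4 - (s - 5)*(-3 - 1) = 4 - (-5 + s)*(-4) = 4 - (20 - 4*s) = 4 + (-20 + 4*s) = -16 + 4*s)
v = 17 (v = 9 - (-16 + 4*2) = 9 - (-16 + 8) = 9 - 1*(-8) = 9 + 8 = 17)
(v + ((0 + 14) + 16))² = (17 + ((0 + 14) + 16))² = (17 + (14 + 16))² = (17 + 30)² = 47² = 2209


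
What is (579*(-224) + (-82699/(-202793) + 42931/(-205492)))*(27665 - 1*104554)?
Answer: 59366297989634561777/5953191308 ≈ 9.9722e+9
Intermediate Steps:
(579*(-224) + (-82699/(-202793) + 42931/(-205492)))*(27665 - 1*104554) = (-129696 + (-82699*(-1/202793) + 42931*(-1/205492)))*(27665 - 104554) = (-129696 + (82699/202793 - 6133/29356))*(-76889) = (-129696 + 1183982375/5953191308)*(-76889) = -772103915899993/5953191308*(-76889) = 59366297989634561777/5953191308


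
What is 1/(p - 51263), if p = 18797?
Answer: -1/32466 ≈ -3.0801e-5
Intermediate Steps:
1/(p - 51263) = 1/(18797 - 51263) = 1/(-32466) = -1/32466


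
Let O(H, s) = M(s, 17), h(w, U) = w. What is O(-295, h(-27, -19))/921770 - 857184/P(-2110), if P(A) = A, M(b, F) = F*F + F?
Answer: 39506357067/97246735 ≈ 406.25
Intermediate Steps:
M(b, F) = F + F² (M(b, F) = F² + F = F + F²)
O(H, s) = 306 (O(H, s) = 17*(1 + 17) = 17*18 = 306)
O(-295, h(-27, -19))/921770 - 857184/P(-2110) = 306/921770 - 857184/(-2110) = 306*(1/921770) - 857184*(-1/2110) = 153/460885 + 428592/1055 = 39506357067/97246735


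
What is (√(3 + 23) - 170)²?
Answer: (170 - √26)² ≈ 27192.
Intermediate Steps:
(√(3 + 23) - 170)² = (√26 - 170)² = (-170 + √26)²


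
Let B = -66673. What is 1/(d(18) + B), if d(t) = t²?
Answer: -1/66349 ≈ -1.5072e-5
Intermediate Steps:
1/(d(18) + B) = 1/(18² - 66673) = 1/(324 - 66673) = 1/(-66349) = -1/66349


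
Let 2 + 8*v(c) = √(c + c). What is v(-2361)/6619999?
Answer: -1/26479996 + I*√4722/52959992 ≈ -3.7764e-8 + 1.2975e-6*I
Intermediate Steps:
v(c) = -¼ + √2*√c/8 (v(c) = -¼ + √(c + c)/8 = -¼ + √(2*c)/8 = -¼ + (√2*√c)/8 = -¼ + √2*√c/8)
v(-2361)/6619999 = (-¼ + √2*√(-2361)/8)/6619999 = (-¼ + √2*(I*√2361)/8)*(1/6619999) = (-¼ + I*√4722/8)*(1/6619999) = -1/26479996 + I*√4722/52959992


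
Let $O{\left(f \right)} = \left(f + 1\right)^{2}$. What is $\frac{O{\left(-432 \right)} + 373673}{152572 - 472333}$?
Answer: $- \frac{186478}{106587} \approx -1.7495$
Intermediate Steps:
$O{\left(f \right)} = \left(1 + f\right)^{2}$
$\frac{O{\left(-432 \right)} + 373673}{152572 - 472333} = \frac{\left(1 - 432\right)^{2} + 373673}{152572 - 472333} = \frac{\left(-431\right)^{2} + 373673}{-319761} = \left(185761 + 373673\right) \left(- \frac{1}{319761}\right) = 559434 \left(- \frac{1}{319761}\right) = - \frac{186478}{106587}$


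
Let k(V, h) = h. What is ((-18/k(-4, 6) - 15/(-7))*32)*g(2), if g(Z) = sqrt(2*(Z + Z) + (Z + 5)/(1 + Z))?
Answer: -64*sqrt(93)/7 ≈ -88.171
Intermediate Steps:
g(Z) = sqrt(4*Z + (5 + Z)/(1 + Z)) (g(Z) = sqrt(2*(2*Z) + (5 + Z)/(1 + Z)) = sqrt(4*Z + (5 + Z)/(1 + Z)))
((-18/k(-4, 6) - 15/(-7))*32)*g(2) = ((-18/6 - 15/(-7))*32)*sqrt((5 + 2 + 4*2*(1 + 2))/(1 + 2)) = ((-18*1/6 - 15*(-1/7))*32)*sqrt((5 + 2 + 4*2*3)/3) = ((-3 + 15/7)*32)*sqrt((5 + 2 + 24)/3) = (-6/7*32)*sqrt((1/3)*31) = -64*sqrt(93)/7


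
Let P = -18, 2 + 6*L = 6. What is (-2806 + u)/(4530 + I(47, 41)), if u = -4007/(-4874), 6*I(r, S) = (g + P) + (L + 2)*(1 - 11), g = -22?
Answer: -123051933/198225580 ≈ -0.62077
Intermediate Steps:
L = 2/3 (L = -1/3 + (1/6)*6 = -1/3 + 1 = 2/3 ≈ 0.66667)
I(r, S) = -100/9 (I(r, S) = ((-22 - 18) + (2/3 + 2)*(1 - 11))/6 = (-40 + (8/3)*(-10))/6 = (-40 - 80/3)/6 = (1/6)*(-200/3) = -100/9)
u = 4007/4874 (u = -4007*(-1/4874) = 4007/4874 ≈ 0.82212)
(-2806 + u)/(4530 + I(47, 41)) = (-2806 + 4007/4874)/(4530 - 100/9) = -13672437/(4874*40670/9) = -13672437/4874*9/40670 = -123051933/198225580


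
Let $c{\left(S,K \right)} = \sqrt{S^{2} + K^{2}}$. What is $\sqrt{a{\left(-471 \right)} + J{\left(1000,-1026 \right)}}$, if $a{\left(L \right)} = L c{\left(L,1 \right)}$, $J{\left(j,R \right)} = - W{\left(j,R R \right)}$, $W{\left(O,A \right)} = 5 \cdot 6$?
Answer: $\sqrt{-30 - 471 \sqrt{221842}} \approx 471.03 i$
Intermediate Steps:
$W{\left(O,A \right)} = 30$
$c{\left(S,K \right)} = \sqrt{K^{2} + S^{2}}$
$J{\left(j,R \right)} = -30$ ($J{\left(j,R \right)} = \left(-1\right) 30 = -30$)
$a{\left(L \right)} = L \sqrt{1 + L^{2}}$ ($a{\left(L \right)} = L \sqrt{1^{2} + L^{2}} = L \sqrt{1 + L^{2}}$)
$\sqrt{a{\left(-471 \right)} + J{\left(1000,-1026 \right)}} = \sqrt{- 471 \sqrt{1 + \left(-471\right)^{2}} - 30} = \sqrt{- 471 \sqrt{1 + 221841} - 30} = \sqrt{- 471 \sqrt{221842} - 30} = \sqrt{-30 - 471 \sqrt{221842}}$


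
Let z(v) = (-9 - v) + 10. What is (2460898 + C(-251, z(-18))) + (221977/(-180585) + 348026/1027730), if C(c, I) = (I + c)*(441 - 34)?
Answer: 8783998987780094/3711852441 ≈ 2.3665e+6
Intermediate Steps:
z(v) = 1 - v
C(c, I) = 407*I + 407*c (C(c, I) = (I + c)*407 = 407*I + 407*c)
(2460898 + C(-251, z(-18))) + (221977/(-180585) + 348026/1027730) = (2460898 + (407*(1 - 1*(-18)) + 407*(-251))) + (221977/(-180585) + 348026/1027730) = (2460898 + (407*(1 + 18) - 102157)) + (221977*(-1/180585) + 348026*(1/1027730)) = (2460898 + (407*19 - 102157)) + (-221977/180585 + 174013/513865) = (2460898 + (7733 - 102157)) - 3305682940/3711852441 = (2460898 - 94424) - 3305682940/3711852441 = 2366474 - 3305682940/3711852441 = 8783998987780094/3711852441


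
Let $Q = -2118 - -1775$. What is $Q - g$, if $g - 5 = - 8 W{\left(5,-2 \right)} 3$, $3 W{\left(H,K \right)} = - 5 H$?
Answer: $-548$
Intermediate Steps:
$W{\left(H,K \right)} = - \frac{5 H}{3}$ ($W{\left(H,K \right)} = \frac{\left(-5\right) H}{3} = - \frac{5 H}{3}$)
$Q = -343$ ($Q = -2118 + 1775 = -343$)
$g = 205$ ($g = 5 + - 8 \left(\left(- \frac{5}{3}\right) 5\right) 3 = 5 + \left(-8\right) \left(- \frac{25}{3}\right) 3 = 5 + \frac{200}{3} \cdot 3 = 5 + 200 = 205$)
$Q - g = -343 - 205 = -548$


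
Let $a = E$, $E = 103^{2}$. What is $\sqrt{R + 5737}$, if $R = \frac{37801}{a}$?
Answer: $\frac{\sqrt{60901634}}{103} \approx 75.766$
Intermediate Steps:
$E = 10609$
$a = 10609$
$R = \frac{367}{103}$ ($R = \frac{37801}{10609} = 37801 \cdot \frac{1}{10609} = \frac{367}{103} \approx 3.5631$)
$\sqrt{R + 5737} = \sqrt{\frac{367}{103} + 5737} = \sqrt{\frac{591278}{103}} = \frac{\sqrt{60901634}}{103}$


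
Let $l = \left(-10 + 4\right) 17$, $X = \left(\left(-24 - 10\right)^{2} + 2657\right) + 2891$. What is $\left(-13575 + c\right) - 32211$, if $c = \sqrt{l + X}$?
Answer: $-45786 + \sqrt{6602} \approx -45705.0$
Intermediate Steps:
$X = 6704$ ($X = \left(\left(-34\right)^{2} + 2657\right) + 2891 = \left(1156 + 2657\right) + 2891 = 3813 + 2891 = 6704$)
$l = -102$ ($l = \left(-6\right) 17 = -102$)
$c = \sqrt{6602}$ ($c = \sqrt{-102 + 6704} = \sqrt{6602} \approx 81.253$)
$\left(-13575 + c\right) - 32211 = \left(-13575 + \sqrt{6602}\right) - 32211 = -45786 + \sqrt{6602}$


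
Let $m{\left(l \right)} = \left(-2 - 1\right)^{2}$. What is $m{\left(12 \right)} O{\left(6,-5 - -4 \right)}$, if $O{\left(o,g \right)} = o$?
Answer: $54$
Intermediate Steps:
$m{\left(l \right)} = 9$ ($m{\left(l \right)} = \left(-3\right)^{2} = 9$)
$m{\left(12 \right)} O{\left(6,-5 - -4 \right)} = 9 \cdot 6 = 54$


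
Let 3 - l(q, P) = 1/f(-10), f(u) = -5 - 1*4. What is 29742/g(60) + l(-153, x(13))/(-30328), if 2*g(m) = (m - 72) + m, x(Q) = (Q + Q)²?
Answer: 169127869/136476 ≈ 1239.3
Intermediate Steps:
f(u) = -9 (f(u) = -5 - 4 = -9)
x(Q) = 4*Q² (x(Q) = (2*Q)² = 4*Q²)
l(q, P) = 28/9 (l(q, P) = 3 - 1/(-9) = 3 - 1*(-⅑) = 3 + ⅑ = 28/9)
g(m) = -36 + m (g(m) = ((m - 72) + m)/2 = ((-72 + m) + m)/2 = (-72 + 2*m)/2 = -36 + m)
29742/g(60) + l(-153, x(13))/(-30328) = 29742/(-36 + 60) + (28/9)/(-30328) = 29742/24 + (28/9)*(-1/30328) = 29742*(1/24) - 7/68238 = 4957/4 - 7/68238 = 169127869/136476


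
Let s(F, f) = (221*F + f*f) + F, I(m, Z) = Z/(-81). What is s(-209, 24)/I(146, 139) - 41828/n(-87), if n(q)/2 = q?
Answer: 325814680/12093 ≈ 26942.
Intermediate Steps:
I(m, Z) = -Z/81 (I(m, Z) = Z*(-1/81) = -Z/81)
n(q) = 2*q
s(F, f) = f² + 222*F (s(F, f) = (221*F + f²) + F = (f² + 221*F) + F = f² + 222*F)
s(-209, 24)/I(146, 139) - 41828/n(-87) = (24² + 222*(-209))/((-1/81*139)) - 41828/(2*(-87)) = (576 - 46398)/(-139/81) - 41828/(-174) = -45822*(-81/139) - 41828*(-1/174) = 3711582/139 + 20914/87 = 325814680/12093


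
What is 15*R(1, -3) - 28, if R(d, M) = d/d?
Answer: -13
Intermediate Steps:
R(d, M) = 1
15*R(1, -3) - 28 = 15*1 - 28 = 15 - 28 = -13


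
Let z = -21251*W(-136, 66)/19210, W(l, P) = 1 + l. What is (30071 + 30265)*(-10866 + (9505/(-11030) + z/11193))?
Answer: -5183322724065494160/7905477853 ≈ -6.5566e+8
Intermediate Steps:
z = 573777/3842 (z = -21251/(19210/(1 - 136)) = -21251/(19210/(-135)) = -21251/(19210*(-1/135)) = -21251/(-3842/27) = -21251*(-27/3842) = 573777/3842 ≈ 149.34)
(30071 + 30265)*(-10866 + (9505/(-11030) + z/11193)) = (30071 + 30265)*(-10866 + (9505/(-11030) + (573777/3842)/11193)) = 60336*(-10866 + (9505*(-1/11030) + (573777/3842)*(1/11193))) = 60336*(-10866 + (-1901/2206 + 191259/14334502)) = 60336*(-10866 - 6706992737/7905477853) = 60336*(-85907629343435/7905477853) = -5183322724065494160/7905477853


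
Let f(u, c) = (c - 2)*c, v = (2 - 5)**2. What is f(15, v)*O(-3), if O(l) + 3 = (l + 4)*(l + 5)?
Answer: -63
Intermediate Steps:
v = 9 (v = (-3)**2 = 9)
O(l) = -3 + (4 + l)*(5 + l) (O(l) = -3 + (l + 4)*(l + 5) = -3 + (4 + l)*(5 + l))
f(u, c) = c*(-2 + c) (f(u, c) = (-2 + c)*c = c*(-2 + c))
f(15, v)*O(-3) = (9*(-2 + 9))*(17 + (-3)**2 + 9*(-3)) = (9*7)*(17 + 9 - 27) = 63*(-1) = -63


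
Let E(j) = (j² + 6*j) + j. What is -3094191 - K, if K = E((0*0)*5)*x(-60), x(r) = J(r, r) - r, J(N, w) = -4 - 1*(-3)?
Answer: -3094191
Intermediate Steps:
J(N, w) = -1 (J(N, w) = -4 + 3 = -1)
x(r) = -1 - r
E(j) = j² + 7*j
K = 0 (K = (((0*0)*5)*(7 + (0*0)*5))*(-1 - 1*(-60)) = ((0*5)*(7 + 0*5))*(-1 + 60) = (0*(7 + 0))*59 = (0*7)*59 = 0*59 = 0)
-3094191 - K = -3094191 - 1*0 = -3094191 + 0 = -3094191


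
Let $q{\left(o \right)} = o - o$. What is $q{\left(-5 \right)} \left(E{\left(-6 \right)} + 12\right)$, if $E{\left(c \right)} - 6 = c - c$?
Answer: $0$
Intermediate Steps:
$q{\left(o \right)} = 0$
$E{\left(c \right)} = 6$ ($E{\left(c \right)} = 6 + \left(c - c\right) = 6 + 0 = 6$)
$q{\left(-5 \right)} \left(E{\left(-6 \right)} + 12\right) = 0 \left(6 + 12\right) = 0 \cdot 18 = 0$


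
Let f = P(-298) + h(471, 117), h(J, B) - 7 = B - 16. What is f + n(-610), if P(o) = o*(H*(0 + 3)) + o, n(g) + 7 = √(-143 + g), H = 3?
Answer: -2879 + I*√753 ≈ -2879.0 + 27.441*I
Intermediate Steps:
h(J, B) = -9 + B (h(J, B) = 7 + (B - 16) = 7 + (-16 + B) = -9 + B)
n(g) = -7 + √(-143 + g)
P(o) = 10*o (P(o) = o*(3*(0 + 3)) + o = o*(3*3) + o = o*9 + o = 9*o + o = 10*o)
f = -2872 (f = 10*(-298) + (-9 + 117) = -2980 + 108 = -2872)
f + n(-610) = -2872 + (-7 + √(-143 - 610)) = -2872 + (-7 + √(-753)) = -2872 + (-7 + I*√753) = -2879 + I*√753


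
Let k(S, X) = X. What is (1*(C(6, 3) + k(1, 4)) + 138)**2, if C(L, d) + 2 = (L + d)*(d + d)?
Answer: 37636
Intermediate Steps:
C(L, d) = -2 + 2*d*(L + d) (C(L, d) = -2 + (L + d)*(d + d) = -2 + (L + d)*(2*d) = -2 + 2*d*(L + d))
(1*(C(6, 3) + k(1, 4)) + 138)**2 = (1*((-2 + 2*3**2 + 2*6*3) + 4) + 138)**2 = (1*((-2 + 2*9 + 36) + 4) + 138)**2 = (1*((-2 + 18 + 36) + 4) + 138)**2 = (1*(52 + 4) + 138)**2 = (1*56 + 138)**2 = (56 + 138)**2 = 194**2 = 37636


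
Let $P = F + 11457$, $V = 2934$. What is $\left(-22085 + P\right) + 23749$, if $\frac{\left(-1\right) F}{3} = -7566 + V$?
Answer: $27017$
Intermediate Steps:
$F = 13896$ ($F = - 3 \left(-7566 + 2934\right) = \left(-3\right) \left(-4632\right) = 13896$)
$P = 25353$ ($P = 13896 + 11457 = 25353$)
$\left(-22085 + P\right) + 23749 = \left(-22085 + 25353\right) + 23749 = 3268 + 23749 = 27017$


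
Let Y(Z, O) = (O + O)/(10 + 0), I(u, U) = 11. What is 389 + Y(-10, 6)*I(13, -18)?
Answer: 2011/5 ≈ 402.20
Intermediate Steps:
Y(Z, O) = O/5 (Y(Z, O) = (2*O)/10 = (2*O)*(1/10) = O/5)
389 + Y(-10, 6)*I(13, -18) = 389 + ((1/5)*6)*11 = 389 + (6/5)*11 = 389 + 66/5 = 2011/5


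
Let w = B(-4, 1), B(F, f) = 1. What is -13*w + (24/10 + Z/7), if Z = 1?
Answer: -366/35 ≈ -10.457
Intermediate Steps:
w = 1
-13*w + (24/10 + Z/7) = -13*1 + (24/10 + 1/7) = -13 + (24*(⅒) + 1*(⅐)) = -13 + (12/5 + ⅐) = -13 + 89/35 = -366/35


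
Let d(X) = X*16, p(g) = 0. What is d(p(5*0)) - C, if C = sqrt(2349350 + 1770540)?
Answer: -sqrt(4119890) ≈ -2029.8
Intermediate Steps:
d(X) = 16*X
C = sqrt(4119890) ≈ 2029.8
d(p(5*0)) - C = 16*0 - sqrt(4119890) = 0 - sqrt(4119890) = -sqrt(4119890)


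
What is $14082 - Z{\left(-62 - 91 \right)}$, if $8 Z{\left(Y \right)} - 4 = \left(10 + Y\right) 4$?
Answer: $14153$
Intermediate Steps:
$Z{\left(Y \right)} = \frac{11}{2} + \frac{Y}{2}$ ($Z{\left(Y \right)} = \frac{1}{2} + \frac{\left(10 + Y\right) 4}{8} = \frac{1}{2} + \frac{40 + 4 Y}{8} = \frac{1}{2} + \left(5 + \frac{Y}{2}\right) = \frac{11}{2} + \frac{Y}{2}$)
$14082 - Z{\left(-62 - 91 \right)} = 14082 - \left(\frac{11}{2} + \frac{-62 - 91}{2}\right) = 14082 - \left(\frac{11}{2} + \frac{1}{2} \left(-153\right)\right) = 14082 - \left(\frac{11}{2} - \frac{153}{2}\right) = 14082 - -71 = 14082 + 71 = 14153$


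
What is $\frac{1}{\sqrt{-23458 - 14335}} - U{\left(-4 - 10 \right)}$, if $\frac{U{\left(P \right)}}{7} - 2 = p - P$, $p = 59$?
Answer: $-525 - \frac{i \sqrt{37793}}{37793} \approx -525.0 - 0.0051439 i$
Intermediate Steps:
$U{\left(P \right)} = 427 - 7 P$ ($U{\left(P \right)} = 14 + 7 \left(59 - P\right) = 14 - \left(-413 + 7 P\right) = 427 - 7 P$)
$\frac{1}{\sqrt{-23458 - 14335}} - U{\left(-4 - 10 \right)} = \frac{1}{\sqrt{-23458 - 14335}} - \left(427 - 7 \left(-4 - 10\right)\right) = \frac{1}{\sqrt{-37793}} - \left(427 - 7 \left(-4 - 10\right)\right) = \frac{1}{i \sqrt{37793}} - \left(427 - -98\right) = - \frac{i \sqrt{37793}}{37793} - \left(427 + 98\right) = - \frac{i \sqrt{37793}}{37793} - 525 = -525 - \frac{i \sqrt{37793}}{37793}$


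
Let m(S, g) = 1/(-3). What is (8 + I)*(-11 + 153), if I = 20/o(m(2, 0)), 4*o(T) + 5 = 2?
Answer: -7952/3 ≈ -2650.7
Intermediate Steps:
m(S, g) = -⅓ (m(S, g) = 1*(-⅓) = -⅓)
o(T) = -¾ (o(T) = -5/4 + (¼)*2 = -5/4 + ½ = -¾)
I = -80/3 (I = 20/(-¾) = 20*(-4/3) = -80/3 ≈ -26.667)
(8 + I)*(-11 + 153) = (8 - 80/3)*(-11 + 153) = -56/3*142 = -7952/3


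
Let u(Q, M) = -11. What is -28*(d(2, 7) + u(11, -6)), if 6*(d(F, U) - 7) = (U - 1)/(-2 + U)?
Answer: 532/5 ≈ 106.40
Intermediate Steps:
d(F, U) = 7 + (-1 + U)/(6*(-2 + U)) (d(F, U) = 7 + ((U - 1)/(-2 + U))/6 = 7 + ((-1 + U)/(-2 + U))/6 = 7 + (-1 + U)/(6*(-2 + U)))
-28*(d(2, 7) + u(11, -6)) = -28*((-85 + 43*7)/(6*(-2 + 7)) - 11) = -28*((1/6)*(-85 + 301)/5 - 11) = -28*((1/6)*(1/5)*216 - 11) = -28*(36/5 - 11) = -28*(-19/5) = 532/5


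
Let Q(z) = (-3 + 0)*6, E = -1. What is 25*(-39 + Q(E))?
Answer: -1425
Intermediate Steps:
Q(z) = -18 (Q(z) = -3*6 = -18)
25*(-39 + Q(E)) = 25*(-39 - 18) = 25*(-57) = -1425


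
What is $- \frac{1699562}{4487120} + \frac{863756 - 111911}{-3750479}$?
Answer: $- \frac{4873895163299}{8414424665240} \approx -0.57923$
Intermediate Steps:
$- \frac{1699562}{4487120} + \frac{863756 - 111911}{-3750479} = \left(-1699562\right) \frac{1}{4487120} + 751845 \left(- \frac{1}{3750479}\right) = - \frac{849781}{2243560} - \frac{751845}{3750479} = - \frac{4873895163299}{8414424665240}$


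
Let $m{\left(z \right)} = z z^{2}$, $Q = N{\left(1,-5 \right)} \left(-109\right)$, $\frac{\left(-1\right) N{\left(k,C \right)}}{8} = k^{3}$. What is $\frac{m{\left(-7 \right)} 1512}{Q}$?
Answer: $- \frac{64827}{109} \approx -594.74$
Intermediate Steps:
$N{\left(k,C \right)} = - 8 k^{3}$
$Q = 872$ ($Q = - 8 \cdot 1^{3} \left(-109\right) = \left(-8\right) 1 \left(-109\right) = \left(-8\right) \left(-109\right) = 872$)
$m{\left(z \right)} = z^{3}$
$\frac{m{\left(-7 \right)} 1512}{Q} = \frac{\left(-7\right)^{3} \cdot 1512}{872} = \left(-343\right) 1512 \cdot \frac{1}{872} = \left(-518616\right) \frac{1}{872} = - \frac{64827}{109}$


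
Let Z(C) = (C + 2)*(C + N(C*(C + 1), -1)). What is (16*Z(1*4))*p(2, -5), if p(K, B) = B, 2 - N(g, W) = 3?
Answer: -1440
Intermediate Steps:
N(g, W) = -1 (N(g, W) = 2 - 1*3 = 2 - 3 = -1)
Z(C) = (-1 + C)*(2 + C) (Z(C) = (C + 2)*(C - 1) = (2 + C)*(-1 + C) = (-1 + C)*(2 + C))
(16*Z(1*4))*p(2, -5) = (16*(-2 + 1*4 + (1*4)²))*(-5) = (16*(-2 + 4 + 4²))*(-5) = (16*(-2 + 4 + 16))*(-5) = (16*18)*(-5) = 288*(-5) = -1440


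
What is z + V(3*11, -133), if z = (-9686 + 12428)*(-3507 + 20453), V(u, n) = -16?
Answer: 46465916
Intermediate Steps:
z = 46465932 (z = 2742*16946 = 46465932)
z + V(3*11, -133) = 46465932 - 16 = 46465916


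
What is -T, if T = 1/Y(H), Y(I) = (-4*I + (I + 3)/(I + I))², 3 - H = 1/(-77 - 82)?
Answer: -23105216016/2809066504729 ≈ -0.0082252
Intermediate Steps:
H = 478/159 (H = 3 - 1/(-77 - 82) = 3 - 1/(-159) = 3 - 1*(-1/159) = 3 + 1/159 = 478/159 ≈ 3.0063)
Y(I) = (-4*I + (3 + I)/(2*I))² (Y(I) = (-4*I + (3 + I)/((2*I)))² = (-4*I + (3 + I)*(1/(2*I)))² = (-4*I + (3 + I)/(2*I))²)
T = 23105216016/2809066504729 (T = 1/((3 + 478/159 - 8*(478/159)²)²/(4*(478/159)²)) = 1/((¼)*(25281/228484)*(3 + 478/159 - 8*228484/25281)²) = 1/((¼)*(25281/228484)*(3 + 478/159 - 1827872/25281)²) = 1/((¼)*(25281/228484)*(-1676027/25281)²) = 1/((¼)*(25281/228484)*(2809066504729/639128961)) = 1/(2809066504729/23105216016) = 23105216016/2809066504729 ≈ 0.0082252)
-T = -1*23105216016/2809066504729 = -23105216016/2809066504729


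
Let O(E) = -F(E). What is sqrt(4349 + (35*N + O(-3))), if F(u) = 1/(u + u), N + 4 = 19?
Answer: sqrt(175470)/6 ≈ 69.815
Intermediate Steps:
N = 15 (N = -4 + 19 = 15)
F(u) = 1/(2*u)
O(E) = -1/(2*E)
sqrt(4349 + (35*N + O(-3))) = sqrt(4349 + (35*15 - 1/2/(-3))) = sqrt(4349 + (525 - 1/2*(-1/3))) = sqrt(4349 + (525 + 1/6)) = sqrt(4349 + 3151/6) = sqrt(29245/6) = sqrt(175470)/6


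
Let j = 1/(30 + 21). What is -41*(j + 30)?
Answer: -62771/51 ≈ -1230.8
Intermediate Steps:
j = 1/51 ≈ 0.019608
-41*(j + 30) = -41*(1/51 + 30) = -41*1531/51 = -62771/51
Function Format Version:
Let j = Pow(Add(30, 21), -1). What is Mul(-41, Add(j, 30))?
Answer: Rational(-62771, 51) ≈ -1230.8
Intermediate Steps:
j = Rational(1, 51) (j = Pow(51, -1) = Rational(1, 51) ≈ 0.019608)
Mul(-41, Add(j, 30)) = Mul(-41, Add(Rational(1, 51), 30)) = Mul(-41, Rational(1531, 51)) = Rational(-62771, 51)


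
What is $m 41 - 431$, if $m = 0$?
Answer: $-431$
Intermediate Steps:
$m 41 - 431 = 0 \cdot 41 - 431 = 0 - 431 = -431$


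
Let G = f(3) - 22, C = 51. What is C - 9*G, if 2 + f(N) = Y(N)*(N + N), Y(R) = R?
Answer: 105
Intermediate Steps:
f(N) = -2 + 2*N² (f(N) = -2 + N*(N + N) = -2 + N*(2*N) = -2 + 2*N²)
G = -6 (G = (-2 + 2*3²) - 22 = (-2 + 2*9) - 22 = (-2 + 18) - 22 = 16 - 22 = -6)
C - 9*G = 51 - 9*(-6) = 51 + 54 = 105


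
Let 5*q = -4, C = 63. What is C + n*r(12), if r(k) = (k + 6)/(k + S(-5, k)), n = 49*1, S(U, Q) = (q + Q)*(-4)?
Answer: 2961/82 ≈ 36.110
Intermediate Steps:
q = -4/5 (q = (1/5)*(-4) = -4/5 ≈ -0.80000)
S(U, Q) = 16/5 - 4*Q (S(U, Q) = (-4/5 + Q)*(-4) = 16/5 - 4*Q)
n = 49
r(k) = (6 + k)/(16/5 - 3*k) (r(k) = (k + 6)/(k + (16/5 - 4*k)) = (6 + k)/(16/5 - 3*k))
C + n*r(12) = 63 + 49*(5*(-6 - 1*12)/(-16 + 15*12)) = 63 + 49*(5*(-6 - 12)/(-16 + 180)) = 63 + 49*(5*(-18)/164) = 63 + 49*(5*(1/164)*(-18)) = 63 + 49*(-45/82) = 63 - 2205/82 = 2961/82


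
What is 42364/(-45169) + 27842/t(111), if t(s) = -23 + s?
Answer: 36878449/116908 ≈ 315.45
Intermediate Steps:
42364/(-45169) + 27842/t(111) = 42364/(-45169) + 27842/(-23 + 111) = 42364*(-1/45169) + 27842/88 = -2492/2657 + 27842*(1/88) = -2492/2657 + 13921/44 = 36878449/116908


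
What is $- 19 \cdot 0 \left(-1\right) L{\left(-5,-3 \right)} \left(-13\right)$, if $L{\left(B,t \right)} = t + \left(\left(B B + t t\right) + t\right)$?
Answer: $0$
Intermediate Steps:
$L{\left(B,t \right)} = B^{2} + t^{2} + 2 t$ ($L{\left(B,t \right)} = t + \left(\left(B^{2} + t^{2}\right) + t\right) = t + \left(t + B^{2} + t^{2}\right) = B^{2} + t^{2} + 2 t$)
$- 19 \cdot 0 \left(-1\right) L{\left(-5,-3 \right)} \left(-13\right) = - 19 \cdot 0 \left(-1\right) \left(\left(-5\right)^{2} + \left(-3\right)^{2} + 2 \left(-3\right)\right) \left(-13\right) = - 19 \cdot 0 \left(25 + 9 - 6\right) \left(-13\right) = - 19 \cdot 0 \cdot 28 \left(-13\right) = \left(-19\right) 0 \left(-13\right) = 0 \left(-13\right) = 0$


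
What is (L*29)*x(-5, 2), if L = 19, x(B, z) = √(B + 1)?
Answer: 1102*I ≈ 1102.0*I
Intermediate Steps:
x(B, z) = √(1 + B)
(L*29)*x(-5, 2) = (19*29)*√(1 - 5) = 551*√(-4) = 551*(2*I) = 1102*I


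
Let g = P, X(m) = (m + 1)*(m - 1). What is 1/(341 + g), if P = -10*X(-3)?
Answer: 1/261 ≈ 0.0038314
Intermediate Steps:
X(m) = (1 + m)*(-1 + m)
P = -80 (P = -10*(-1 + (-3)**2) = -10*(-1 + 9) = -10*8 = -80)
g = -80
1/(341 + g) = 1/(341 - 80) = 1/261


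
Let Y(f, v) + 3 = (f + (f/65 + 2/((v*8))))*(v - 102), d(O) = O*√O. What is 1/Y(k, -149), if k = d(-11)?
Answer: -3870319700/129749568557409601 - 4207423403040*I*√11/129749568557409601 ≈ -2.9829e-8 - 0.00010755*I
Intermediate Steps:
d(O) = O^(3/2)
k = -11*I*√11 (k = (-11)^(3/2) = -11*I*√11 ≈ -36.483*I)
Y(f, v) = -3 + (-102 + v)*(1/(4*v) + 66*f/65) (Y(f, v) = -3 + (f + (f/65 + 2/((v*8))))*(v - 102) = -3 + (f + (f*(1/65) + 2/((8*v))))*(-102 + v) = -3 + (f + (f/65 + 2*(1/(8*v))))*(-102 + v) = -3 + (f + (f/65 + 1/(4*v)))*(-102 + v) = -3 + (f + (1/(4*v) + f/65))*(-102 + v) = -3 + (1/(4*v) + 66*f/65)*(-102 + v) = -3 + (-102 + v)*(1/(4*v) + 66*f/65))
1/Y(k, -149) = 1/((1/260)*(-6630 - 11*(-149)*(65 + 2448*(-11*I*√11) - 24*(-11*I*√11)*(-149)))/(-149)) = 1/((1/260)*(-1/149)*(-6630 - 11*(-149)*(65 - 26928*I*√11 - 39336*I*√11))) = 1/((1/260)*(-1/149)*(-6630 - 11*(-149)*(65 - 66264*I*√11))) = 1/((1/260)*(-1/149)*(-6630 + (106535 - 108606696*I*√11))) = 1/((1/260)*(-1/149)*(99905 - 108606696*I*√11)) = 1/(-1537/596 + 182226*I*√11/65)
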